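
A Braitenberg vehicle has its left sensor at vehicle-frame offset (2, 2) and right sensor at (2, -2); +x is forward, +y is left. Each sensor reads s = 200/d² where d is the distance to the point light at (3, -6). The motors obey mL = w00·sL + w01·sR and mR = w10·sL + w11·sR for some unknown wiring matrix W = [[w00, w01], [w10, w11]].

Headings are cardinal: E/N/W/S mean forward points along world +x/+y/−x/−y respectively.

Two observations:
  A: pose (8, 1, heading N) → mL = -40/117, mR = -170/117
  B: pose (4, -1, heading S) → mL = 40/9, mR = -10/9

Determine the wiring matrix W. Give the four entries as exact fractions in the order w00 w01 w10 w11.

-1/2 1/2 -1 1/2

obs A: pose=(8,1,N) → sL=20/9, sR=20/13, mL=-40/117, mR=-170/117
obs B: pose=(4,-1,S) → sL=100/9, sR=20, mL=40/9, mR=-10/9
sensor matrix S = [[20/9, 20/13], [100/9, 20]]; det S = 3200/117
solve [mL_A; mL_B] = S·[w00; w01] and [mR_A; mR_B] = S·[w10; w11]:
  w00 = -1/2, w01 = 1/2, w10 = -1, w11 = 1/2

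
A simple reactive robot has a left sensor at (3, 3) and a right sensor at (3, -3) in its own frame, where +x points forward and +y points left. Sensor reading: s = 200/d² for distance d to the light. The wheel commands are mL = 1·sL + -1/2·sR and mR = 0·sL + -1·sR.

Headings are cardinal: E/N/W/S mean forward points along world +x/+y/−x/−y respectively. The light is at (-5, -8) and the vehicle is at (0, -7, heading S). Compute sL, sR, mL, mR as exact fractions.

left sensor world pos  = (3, -10); dL² = 68
right sensor world pos = (-3, -10); dR² = 8
sL = 200/68 = 50/17
sR = 200/8 = 25
mL = 1·sL + -1/2·sR = -325/34
mR = 0·sL + -1·sR = -25

50/17 25 -325/34 -25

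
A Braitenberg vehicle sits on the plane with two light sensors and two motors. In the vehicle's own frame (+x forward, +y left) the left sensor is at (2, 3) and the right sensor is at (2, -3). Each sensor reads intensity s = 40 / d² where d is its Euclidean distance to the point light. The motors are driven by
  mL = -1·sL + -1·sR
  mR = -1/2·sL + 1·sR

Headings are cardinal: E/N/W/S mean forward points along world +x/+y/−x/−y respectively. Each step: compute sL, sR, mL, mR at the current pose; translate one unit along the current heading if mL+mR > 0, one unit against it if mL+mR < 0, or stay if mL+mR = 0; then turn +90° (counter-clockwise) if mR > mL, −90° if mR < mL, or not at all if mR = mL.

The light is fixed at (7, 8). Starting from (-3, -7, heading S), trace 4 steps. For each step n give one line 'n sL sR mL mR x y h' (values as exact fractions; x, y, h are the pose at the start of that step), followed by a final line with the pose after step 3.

n=0: pose=(-3,-7,S); sL=20/169, sR=20/229; mL=-7960/38701, mR=1090/38701; mL+mR=-30/169 → advance -1; mR−mL=9050/38701 → turn +1·90°
n=1: pose=(-3,-6,E); sL=8/37, sR=40/353; mL=-4304/13061, mR=68/13061; mL+mR=-12/37 → advance -1; mR−mL=4372/13061 → turn +1·90°
n=2: pose=(-4,-6,N); sL=2/17, sR=5/26; mL=-137/442, mR=59/442; mL+mR=-3/17 → advance -1; mR−mL=98/221 → turn +1·90°
n=3: pose=(-4,-7,W); sL=40/493, sR=40/313; mL=-32240/154309, mR=13460/154309; mL+mR=-60/493 → advance -1; mR−mL=45700/154309 → turn +1·90°

0 20/169 20/229 -7960/38701 1090/38701 -3 -7 S
1 8/37 40/353 -4304/13061 68/13061 -3 -6 E
2 2/17 5/26 -137/442 59/442 -4 -6 N
3 40/493 40/313 -32240/154309 13460/154309 -4 -7 W
final -3 -7 S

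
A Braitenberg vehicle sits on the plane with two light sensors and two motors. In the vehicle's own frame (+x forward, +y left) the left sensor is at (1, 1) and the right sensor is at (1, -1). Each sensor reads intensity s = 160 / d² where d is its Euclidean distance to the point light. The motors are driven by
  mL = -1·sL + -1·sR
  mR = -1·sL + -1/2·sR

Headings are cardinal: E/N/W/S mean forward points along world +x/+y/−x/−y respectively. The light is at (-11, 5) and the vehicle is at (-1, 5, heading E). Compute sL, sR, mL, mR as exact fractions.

80/61 80/61 -160/61 -120/61

left sensor world pos  = (0, 6); dL² = 122
right sensor world pos = (0, 4); dR² = 122
sL = 160/122 = 80/61
sR = 160/122 = 80/61
mL = -1·sL + -1·sR = -160/61
mR = -1·sL + -1/2·sR = -120/61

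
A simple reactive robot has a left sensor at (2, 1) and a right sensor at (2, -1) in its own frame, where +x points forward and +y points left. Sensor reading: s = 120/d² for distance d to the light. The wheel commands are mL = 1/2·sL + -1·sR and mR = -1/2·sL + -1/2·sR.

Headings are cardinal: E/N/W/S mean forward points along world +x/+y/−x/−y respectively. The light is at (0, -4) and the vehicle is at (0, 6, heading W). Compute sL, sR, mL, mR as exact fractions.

24/17 24/25 -108/425 -504/425

left sensor world pos  = (-2, 5); dL² = 85
right sensor world pos = (-2, 7); dR² = 125
sL = 120/85 = 24/17
sR = 120/125 = 24/25
mL = 1/2·sL + -1·sR = -108/425
mR = -1/2·sL + -1/2·sR = -504/425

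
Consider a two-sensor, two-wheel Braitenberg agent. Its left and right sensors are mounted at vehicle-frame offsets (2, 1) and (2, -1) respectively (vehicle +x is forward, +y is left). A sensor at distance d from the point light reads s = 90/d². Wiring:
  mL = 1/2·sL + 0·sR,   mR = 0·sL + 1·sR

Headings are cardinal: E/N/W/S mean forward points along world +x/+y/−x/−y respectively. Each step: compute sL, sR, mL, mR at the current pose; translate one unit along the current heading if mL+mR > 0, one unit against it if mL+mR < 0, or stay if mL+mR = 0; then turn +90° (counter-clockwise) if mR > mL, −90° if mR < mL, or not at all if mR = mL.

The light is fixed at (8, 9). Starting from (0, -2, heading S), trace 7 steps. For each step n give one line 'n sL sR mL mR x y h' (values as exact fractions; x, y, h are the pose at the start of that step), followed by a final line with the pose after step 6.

n=0: pose=(0,-2,S); sL=45/109, sR=9/25; mL=45/218, mR=9/25; mL+mR=3087/5450 → advance +1; mR−mL=837/5450 → turn +1·90°
n=1: pose=(0,-3,E); sL=90/157, sR=18/41; mL=45/157, mR=18/41; mL+mR=4671/6437 → advance +1; mR−mL=981/6437 → turn +1·90°
n=2: pose=(1,-3,N); sL=45/82, sR=45/68; mL=45/164, mR=45/68; mL+mR=1305/1394 → advance +1; mR−mL=270/697 → turn +1·90°
n=3: pose=(1,-2,W); sL=2/5, sR=90/181; mL=1/5, mR=90/181; mL+mR=631/905 → advance +1; mR−mL=269/905 → turn +1·90°
n=4: pose=(0,-2,S); sL=45/109, sR=9/25; mL=45/218, mR=9/25; mL+mR=3087/5450 → advance +1; mR−mL=837/5450 → turn +1·90°
n=5: pose=(0,-3,E); sL=90/157, sR=18/41; mL=45/157, mR=18/41; mL+mR=4671/6437 → advance +1; mR−mL=981/6437 → turn +1·90°
n=6: pose=(1,-3,N); sL=45/82, sR=45/68; mL=45/164, mR=45/68; mL+mR=1305/1394 → advance +1; mR−mL=270/697 → turn +1·90°

0 45/109 9/25 45/218 9/25 0 -2 S
1 90/157 18/41 45/157 18/41 0 -3 E
2 45/82 45/68 45/164 45/68 1 -3 N
3 2/5 90/181 1/5 90/181 1 -2 W
4 45/109 9/25 45/218 9/25 0 -2 S
5 90/157 18/41 45/157 18/41 0 -3 E
6 45/82 45/68 45/164 45/68 1 -3 N
final 1 -2 W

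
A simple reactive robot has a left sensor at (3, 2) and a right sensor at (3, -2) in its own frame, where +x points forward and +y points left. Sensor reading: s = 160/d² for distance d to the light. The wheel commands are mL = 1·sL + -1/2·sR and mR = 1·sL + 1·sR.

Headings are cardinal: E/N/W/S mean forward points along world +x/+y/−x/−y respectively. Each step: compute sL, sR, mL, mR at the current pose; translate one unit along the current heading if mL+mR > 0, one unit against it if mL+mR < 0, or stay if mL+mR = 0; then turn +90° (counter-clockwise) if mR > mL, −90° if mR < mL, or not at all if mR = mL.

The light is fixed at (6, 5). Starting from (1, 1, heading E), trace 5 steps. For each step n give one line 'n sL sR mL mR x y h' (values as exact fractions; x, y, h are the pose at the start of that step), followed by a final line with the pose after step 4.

0 20 4 18 24 1 1 E
1 160/37 32 -432/37 1344/37 2 1 N
2 80/37 16/5 104/185 992/185 2 2 W
3 32/9 32/17 400/153 832/153 1 2 S
4 20 4 18 24 1 1 E
final 2 1 N

n=0: pose=(1,1,E); sL=20, sR=4; mL=18, mR=24; mL+mR=42 → advance +1; mR−mL=6 → turn +1·90°
n=1: pose=(2,1,N); sL=160/37, sR=32; mL=-432/37, mR=1344/37; mL+mR=912/37 → advance +1; mR−mL=48 → turn +1·90°
n=2: pose=(2,2,W); sL=80/37, sR=16/5; mL=104/185, mR=992/185; mL+mR=1096/185 → advance +1; mR−mL=24/5 → turn +1·90°
n=3: pose=(1,2,S); sL=32/9, sR=32/17; mL=400/153, mR=832/153; mL+mR=1232/153 → advance +1; mR−mL=48/17 → turn +1·90°
n=4: pose=(1,1,E); sL=20, sR=4; mL=18, mR=24; mL+mR=42 → advance +1; mR−mL=6 → turn +1·90°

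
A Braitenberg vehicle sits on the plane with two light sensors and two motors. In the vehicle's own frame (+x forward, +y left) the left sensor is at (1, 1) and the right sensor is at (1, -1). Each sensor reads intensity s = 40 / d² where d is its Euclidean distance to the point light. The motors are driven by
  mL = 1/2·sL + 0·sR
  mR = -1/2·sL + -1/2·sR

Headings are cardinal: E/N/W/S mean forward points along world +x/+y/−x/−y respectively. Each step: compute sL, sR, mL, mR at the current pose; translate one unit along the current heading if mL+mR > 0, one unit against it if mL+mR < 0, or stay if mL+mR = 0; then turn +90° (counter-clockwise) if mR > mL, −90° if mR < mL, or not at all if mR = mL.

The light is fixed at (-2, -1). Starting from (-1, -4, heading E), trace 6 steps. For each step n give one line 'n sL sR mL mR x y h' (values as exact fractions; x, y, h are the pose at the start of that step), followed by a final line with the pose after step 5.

n=0: pose=(-1,-4,E); sL=5, sR=2; mL=5/2, mR=-7/2; mL+mR=-1 → advance -1; mR−mL=-6 → turn -1·90°
n=1: pose=(-2,-4,S); sL=40/17, sR=40/17; mL=20/17, mR=-40/17; mL+mR=-20/17 → advance -1; mR−mL=-60/17 → turn -1·90°
n=2: pose=(-2,-3,W); sL=4, sR=20; mL=2, mR=-12; mL+mR=-10 → advance -1; mR−mL=-14 → turn -1·90°
n=3: pose=(-1,-3,N); sL=40, sR=8; mL=20, mR=-24; mL+mR=-4 → advance -1; mR−mL=-44 → turn -1·90°
n=4: pose=(-1,-4,E); sL=5, sR=2; mL=5/2, mR=-7/2; mL+mR=-1 → advance -1; mR−mL=-6 → turn -1·90°
n=5: pose=(-2,-4,S); sL=40/17, sR=40/17; mL=20/17, mR=-40/17; mL+mR=-20/17 → advance -1; mR−mL=-60/17 → turn -1·90°

0 5 2 5/2 -7/2 -1 -4 E
1 40/17 40/17 20/17 -40/17 -2 -4 S
2 4 20 2 -12 -2 -3 W
3 40 8 20 -24 -1 -3 N
4 5 2 5/2 -7/2 -1 -4 E
5 40/17 40/17 20/17 -40/17 -2 -4 S
final -2 -3 W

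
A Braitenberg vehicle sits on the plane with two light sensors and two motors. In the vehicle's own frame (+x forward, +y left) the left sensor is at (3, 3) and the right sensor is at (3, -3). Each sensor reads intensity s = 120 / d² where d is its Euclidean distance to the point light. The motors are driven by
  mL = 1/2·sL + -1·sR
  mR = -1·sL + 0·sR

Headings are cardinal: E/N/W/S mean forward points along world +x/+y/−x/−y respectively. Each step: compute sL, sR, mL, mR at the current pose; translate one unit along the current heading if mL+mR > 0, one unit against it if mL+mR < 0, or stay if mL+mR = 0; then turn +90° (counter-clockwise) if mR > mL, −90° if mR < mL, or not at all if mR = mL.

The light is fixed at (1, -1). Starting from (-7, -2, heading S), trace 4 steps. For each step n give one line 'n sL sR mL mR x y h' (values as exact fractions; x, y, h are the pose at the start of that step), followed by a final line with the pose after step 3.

n=0: pose=(-7,-2,S); sL=120/41, sR=120/137; mL=3300/5617, mR=-120/41; mL+mR=-13140/5617 → advance -1; mR−mL=-19740/5617 → turn -1·90°
n=1: pose=(-7,-1,W); sL=12/13, sR=12/13; mL=-6/13, mR=-12/13; mL+mR=-18/13 → advance -1; mR−mL=-6/13 → turn -1·90°
n=2: pose=(-6,-1,N); sL=120/109, sR=24/5; mL=-2316/545, mR=-120/109; mL+mR=-2916/545 → advance -1; mR−mL=1716/545 → turn +1·90°
n=3: pose=(-6,-2,W); sL=30/29, sR=15/13; mL=-240/377, mR=-30/29; mL+mR=-630/377 → advance -1; mR−mL=-150/377 → turn -1·90°

0 120/41 120/137 3300/5617 -120/41 -7 -2 S
1 12/13 12/13 -6/13 -12/13 -7 -1 W
2 120/109 24/5 -2316/545 -120/109 -6 -1 N
3 30/29 15/13 -240/377 -30/29 -6 -2 W
final -5 -2 N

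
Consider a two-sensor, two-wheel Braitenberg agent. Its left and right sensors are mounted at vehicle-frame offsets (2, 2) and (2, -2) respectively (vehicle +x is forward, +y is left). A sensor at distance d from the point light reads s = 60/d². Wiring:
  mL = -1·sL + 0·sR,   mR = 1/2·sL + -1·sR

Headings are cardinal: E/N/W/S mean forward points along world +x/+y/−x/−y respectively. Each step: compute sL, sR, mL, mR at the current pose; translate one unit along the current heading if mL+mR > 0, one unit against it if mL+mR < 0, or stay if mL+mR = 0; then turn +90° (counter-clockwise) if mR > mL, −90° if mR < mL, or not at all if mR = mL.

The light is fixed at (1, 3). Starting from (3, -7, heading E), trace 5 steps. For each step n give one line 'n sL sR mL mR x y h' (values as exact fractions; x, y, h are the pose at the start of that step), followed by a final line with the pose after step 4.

0 3/4 3/8 -3/4 0 3 -7 E
1 12/13 60/73 -12/13 -342/949 2 -7 N
2 6/17 30/41 -6/17 -387/697 2 -8 W
3 20/27 60/97 -20/27 -650/2619 3 -8 N
4 15/49 3/5 -15/49 -219/490 3 -9 W
final 4 -9 N

n=0: pose=(3,-7,E); sL=3/4, sR=3/8; mL=-3/4, mR=0; mL+mR=-3/4 → advance -1; mR−mL=3/4 → turn +1·90°
n=1: pose=(2,-7,N); sL=12/13, sR=60/73; mL=-12/13, mR=-342/949; mL+mR=-1218/949 → advance -1; mR−mL=534/949 → turn +1·90°
n=2: pose=(2,-8,W); sL=6/17, sR=30/41; mL=-6/17, mR=-387/697; mL+mR=-633/697 → advance -1; mR−mL=-141/697 → turn -1·90°
n=3: pose=(3,-8,N); sL=20/27, sR=60/97; mL=-20/27, mR=-650/2619; mL+mR=-2590/2619 → advance -1; mR−mL=430/873 → turn +1·90°
n=4: pose=(3,-9,W); sL=15/49, sR=3/5; mL=-15/49, mR=-219/490; mL+mR=-369/490 → advance -1; mR−mL=-69/490 → turn -1·90°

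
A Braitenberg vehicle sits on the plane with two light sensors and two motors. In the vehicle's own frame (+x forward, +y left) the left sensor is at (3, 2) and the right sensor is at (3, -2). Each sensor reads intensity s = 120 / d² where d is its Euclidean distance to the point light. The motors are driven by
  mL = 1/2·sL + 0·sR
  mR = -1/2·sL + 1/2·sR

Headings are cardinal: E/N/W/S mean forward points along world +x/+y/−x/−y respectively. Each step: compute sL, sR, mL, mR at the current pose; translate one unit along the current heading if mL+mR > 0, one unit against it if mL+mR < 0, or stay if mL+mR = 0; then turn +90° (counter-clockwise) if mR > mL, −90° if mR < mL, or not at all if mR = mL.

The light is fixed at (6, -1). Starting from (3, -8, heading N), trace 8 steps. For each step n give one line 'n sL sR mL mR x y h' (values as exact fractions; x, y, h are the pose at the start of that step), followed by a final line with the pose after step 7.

0 120/41 120/17 60/41 1440/697 3 -8 N
1 6/5 30/13 3/5 36/65 3 -7 W
2 8/3 120/13 4/3 128/39 2 -7 N
3 60/49 60/29 30/49 600/1421 2 -6 W
4 120/53 120/13 60/53 2400/689 1 -6 N
5 6/5 30/17 3/5 24/85 1 -5 W
6 24/13 120/17 12/13 576/221 0 -5 N
7 60/53 60/41 30/53 360/2173 0 -4 W
final -1 -4 N

n=0: pose=(3,-8,N); sL=120/41, sR=120/17; mL=60/41, mR=1440/697; mL+mR=60/17 → advance +1; mR−mL=420/697 → turn +1·90°
n=1: pose=(3,-7,W); sL=6/5, sR=30/13; mL=3/5, mR=36/65; mL+mR=15/13 → advance +1; mR−mL=-3/65 → turn -1·90°
n=2: pose=(2,-7,N); sL=8/3, sR=120/13; mL=4/3, mR=128/39; mL+mR=60/13 → advance +1; mR−mL=76/39 → turn +1·90°
n=3: pose=(2,-6,W); sL=60/49, sR=60/29; mL=30/49, mR=600/1421; mL+mR=30/29 → advance +1; mR−mL=-270/1421 → turn -1·90°
n=4: pose=(1,-6,N); sL=120/53, sR=120/13; mL=60/53, mR=2400/689; mL+mR=60/13 → advance +1; mR−mL=1620/689 → turn +1·90°
n=5: pose=(1,-5,W); sL=6/5, sR=30/17; mL=3/5, mR=24/85; mL+mR=15/17 → advance +1; mR−mL=-27/85 → turn -1·90°
n=6: pose=(0,-5,N); sL=24/13, sR=120/17; mL=12/13, mR=576/221; mL+mR=60/17 → advance +1; mR−mL=372/221 → turn +1·90°
n=7: pose=(0,-4,W); sL=60/53, sR=60/41; mL=30/53, mR=360/2173; mL+mR=30/41 → advance +1; mR−mL=-870/2173 → turn -1·90°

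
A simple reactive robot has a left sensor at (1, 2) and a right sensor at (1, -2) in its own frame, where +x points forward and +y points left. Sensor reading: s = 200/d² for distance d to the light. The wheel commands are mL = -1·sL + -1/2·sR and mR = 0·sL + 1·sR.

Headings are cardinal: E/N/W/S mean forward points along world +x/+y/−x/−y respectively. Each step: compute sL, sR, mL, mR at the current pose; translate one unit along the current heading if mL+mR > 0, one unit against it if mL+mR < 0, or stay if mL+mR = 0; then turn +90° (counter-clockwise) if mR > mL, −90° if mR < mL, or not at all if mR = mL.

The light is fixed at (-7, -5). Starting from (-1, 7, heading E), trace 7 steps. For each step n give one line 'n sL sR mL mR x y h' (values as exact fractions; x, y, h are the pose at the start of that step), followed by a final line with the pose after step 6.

0 40/49 200/149 -10860/7301 200/149 -1 7 E
1 100/89 100/109 -15350/9701 100/109 -2 7 N
2 200/97 40/37 -9340/3589 40/37 -2 6 W
3 50/41 50/29 -2475/1189 50/29 -1 6 S
4 40/49 200/149 -10860/7301 200/149 -1 7 E
5 100/89 100/109 -15350/9701 100/109 -2 7 N
6 200/97 40/37 -9340/3589 40/37 -2 6 W
final -1 6 S

n=0: pose=(-1,7,E); sL=40/49, sR=200/149; mL=-10860/7301, mR=200/149; mL+mR=-1060/7301 → advance -1; mR−mL=20660/7301 → turn +1·90°
n=1: pose=(-2,7,N); sL=100/89, sR=100/109; mL=-15350/9701, mR=100/109; mL+mR=-6450/9701 → advance -1; mR−mL=24250/9701 → turn +1·90°
n=2: pose=(-2,6,W); sL=200/97, sR=40/37; mL=-9340/3589, mR=40/37; mL+mR=-5460/3589 → advance -1; mR−mL=13220/3589 → turn +1·90°
n=3: pose=(-1,6,S); sL=50/41, sR=50/29; mL=-2475/1189, mR=50/29; mL+mR=-425/1189 → advance -1; mR−mL=4525/1189 → turn +1·90°
n=4: pose=(-1,7,E); sL=40/49, sR=200/149; mL=-10860/7301, mR=200/149; mL+mR=-1060/7301 → advance -1; mR−mL=20660/7301 → turn +1·90°
n=5: pose=(-2,7,N); sL=100/89, sR=100/109; mL=-15350/9701, mR=100/109; mL+mR=-6450/9701 → advance -1; mR−mL=24250/9701 → turn +1·90°
n=6: pose=(-2,6,W); sL=200/97, sR=40/37; mL=-9340/3589, mR=40/37; mL+mR=-5460/3589 → advance -1; mR−mL=13220/3589 → turn +1·90°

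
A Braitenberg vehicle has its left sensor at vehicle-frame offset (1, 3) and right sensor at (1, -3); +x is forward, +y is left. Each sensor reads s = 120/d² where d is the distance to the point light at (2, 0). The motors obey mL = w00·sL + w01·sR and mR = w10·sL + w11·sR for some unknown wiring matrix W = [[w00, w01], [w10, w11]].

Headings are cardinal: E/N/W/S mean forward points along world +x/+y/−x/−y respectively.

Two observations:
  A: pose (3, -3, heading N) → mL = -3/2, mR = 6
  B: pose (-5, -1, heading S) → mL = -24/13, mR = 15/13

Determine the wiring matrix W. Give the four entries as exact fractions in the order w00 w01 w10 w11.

-1/2 1 0 1

obs A: pose=(3,-3,N) → sL=15, sR=6, mL=-3/2, mR=6
obs B: pose=(-5,-1,S) → sL=6, sR=15/13, mL=-24/13, mR=15/13
sensor matrix S = [[15, 6], [6, 15/13]]; det S = -243/13
solve [mL_A; mL_B] = S·[w00; w01] and [mR_A; mR_B] = S·[w10; w11]:
  w00 = -1/2, w01 = 1, w10 = 0, w11 = 1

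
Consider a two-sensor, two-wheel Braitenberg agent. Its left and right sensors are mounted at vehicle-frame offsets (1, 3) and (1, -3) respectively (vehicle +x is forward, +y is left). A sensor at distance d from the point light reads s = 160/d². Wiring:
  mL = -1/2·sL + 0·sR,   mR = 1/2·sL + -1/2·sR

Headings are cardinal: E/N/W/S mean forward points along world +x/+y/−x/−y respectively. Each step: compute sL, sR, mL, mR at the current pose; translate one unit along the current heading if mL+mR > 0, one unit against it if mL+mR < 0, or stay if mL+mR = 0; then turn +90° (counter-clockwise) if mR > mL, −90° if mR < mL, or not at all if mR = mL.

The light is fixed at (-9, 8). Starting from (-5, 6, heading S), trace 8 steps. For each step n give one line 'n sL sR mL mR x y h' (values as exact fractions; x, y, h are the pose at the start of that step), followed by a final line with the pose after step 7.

0 80/29 16 -40/29 -192/29 -5 6 S
1 32/5 160/13 -16/5 -192/65 -5 7 W
2 40/17 20 -20/17 -150/17 -4 7 S
3 32/5 32/5 -16/5 0 -4 8 W
4 80/41 16 -40/41 -288/41 -3 8 S
5 160/29 160/41 -80/29 960/1189 -3 9 W
6 8/5 10 -4/5 -21/5 -2 9 S
7 160/37 160/61 -80/37 1920/2257 -2 10 W
final -1 10 S

n=0: pose=(-5,6,S); sL=80/29, sR=16; mL=-40/29, mR=-192/29; mL+mR=-8 → advance -1; mR−mL=-152/29 → turn -1·90°
n=1: pose=(-5,7,W); sL=32/5, sR=160/13; mL=-16/5, mR=-192/65; mL+mR=-80/13 → advance -1; mR−mL=16/65 → turn +1·90°
n=2: pose=(-4,7,S); sL=40/17, sR=20; mL=-20/17, mR=-150/17; mL+mR=-10 → advance -1; mR−mL=-130/17 → turn -1·90°
n=3: pose=(-4,8,W); sL=32/5, sR=32/5; mL=-16/5, mR=0; mL+mR=-16/5 → advance -1; mR−mL=16/5 → turn +1·90°
n=4: pose=(-3,8,S); sL=80/41, sR=16; mL=-40/41, mR=-288/41; mL+mR=-8 → advance -1; mR−mL=-248/41 → turn -1·90°
n=5: pose=(-3,9,W); sL=160/29, sR=160/41; mL=-80/29, mR=960/1189; mL+mR=-80/41 → advance -1; mR−mL=4240/1189 → turn +1·90°
n=6: pose=(-2,9,S); sL=8/5, sR=10; mL=-4/5, mR=-21/5; mL+mR=-5 → advance -1; mR−mL=-17/5 → turn -1·90°
n=7: pose=(-2,10,W); sL=160/37, sR=160/61; mL=-80/37, mR=1920/2257; mL+mR=-80/61 → advance -1; mR−mL=6800/2257 → turn +1·90°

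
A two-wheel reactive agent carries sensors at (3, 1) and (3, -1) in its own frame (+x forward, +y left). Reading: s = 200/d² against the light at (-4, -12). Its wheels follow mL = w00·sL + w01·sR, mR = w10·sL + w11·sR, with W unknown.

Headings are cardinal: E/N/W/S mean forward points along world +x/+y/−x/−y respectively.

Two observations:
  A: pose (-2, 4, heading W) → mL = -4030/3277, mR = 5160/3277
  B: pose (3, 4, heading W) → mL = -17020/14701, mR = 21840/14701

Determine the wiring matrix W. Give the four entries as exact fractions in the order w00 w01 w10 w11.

obs A: pose=(-2,4,W) → sL=100/113, sR=20/29, mL=-4030/3277, mR=5160/3277
obs B: pose=(3,4,W) → sL=200/241, sR=40/61, mL=-17020/14701, mR=21840/14701
sensor matrix S = [[100/113, 20/29], [200/241, 40/61]]; det S = 384000/48175177
solve [mL_A; mL_B] = S·[w00; w01] and [mR_A; mR_B] = S·[w10; w11]:
  w00 = -1, w01 = -1/2, w10 = 1, w11 = 1

-1 -1/2 1 1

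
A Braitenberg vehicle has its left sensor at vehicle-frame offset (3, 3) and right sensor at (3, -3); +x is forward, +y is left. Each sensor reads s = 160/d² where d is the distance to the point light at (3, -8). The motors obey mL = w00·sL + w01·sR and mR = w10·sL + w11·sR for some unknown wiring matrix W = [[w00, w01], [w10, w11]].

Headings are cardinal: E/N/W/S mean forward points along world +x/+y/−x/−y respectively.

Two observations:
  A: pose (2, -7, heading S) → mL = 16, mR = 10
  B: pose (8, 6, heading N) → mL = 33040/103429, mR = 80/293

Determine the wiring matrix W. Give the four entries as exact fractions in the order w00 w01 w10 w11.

obs A: pose=(2,-7,S) → sL=20, sR=8, mL=16, mR=10
obs B: pose=(8,6,N) → sL=160/293, sR=160/353, mL=33040/103429, mR=80/293
sensor matrix S = [[20, 8], [160/293, 160/353]]; det S = 485760/103429
solve [mL_A; mL_B] = S·[w00; w01] and [mR_A; mR_B] = S·[w10; w11]:
  w00 = 1, w01 = -1/2, w10 = 1/2, w11 = 0

1 -1/2 1/2 0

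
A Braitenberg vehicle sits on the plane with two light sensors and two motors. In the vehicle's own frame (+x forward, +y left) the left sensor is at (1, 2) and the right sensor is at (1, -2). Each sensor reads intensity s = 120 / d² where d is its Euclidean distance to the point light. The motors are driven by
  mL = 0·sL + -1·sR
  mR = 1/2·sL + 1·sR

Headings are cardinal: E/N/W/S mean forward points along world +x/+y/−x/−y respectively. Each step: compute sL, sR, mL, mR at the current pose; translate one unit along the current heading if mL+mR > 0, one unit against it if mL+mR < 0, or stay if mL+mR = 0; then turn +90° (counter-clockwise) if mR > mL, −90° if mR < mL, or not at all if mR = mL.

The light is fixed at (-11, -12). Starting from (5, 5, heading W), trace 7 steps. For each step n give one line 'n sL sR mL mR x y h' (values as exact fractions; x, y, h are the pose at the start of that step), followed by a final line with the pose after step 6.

n=0: pose=(5,5,W); sL=4/15, sR=60/293; mL=-60/293, mR=1486/4395; mL+mR=2/15 → advance +1; mR−mL=2386/4395 → turn +1·90°
n=1: pose=(4,5,S); sL=24/109, sR=24/85; mL=-24/85, mR=3636/9265; mL+mR=12/109 → advance +1; mR−mL=6252/9265 → turn +1·90°
n=2: pose=(4,4,E); sL=6/29, sR=30/113; mL=-30/113, mR=1209/3277; mL+mR=3/29 → advance +1; mR−mL=2079/3277 → turn +1·90°
n=3: pose=(5,4,N); sL=24/97, sR=120/613; mL=-120/613, mR=18996/59461; mL+mR=12/97 → advance +1; mR−mL=30636/59461 → turn +1·90°
n=4: pose=(5,5,W); sL=4/15, sR=60/293; mL=-60/293, mR=1486/4395; mL+mR=2/15 → advance +1; mR−mL=2386/4395 → turn +1·90°
n=5: pose=(4,5,S); sL=24/109, sR=24/85; mL=-24/85, mR=3636/9265; mL+mR=12/109 → advance +1; mR−mL=6252/9265 → turn +1·90°
n=6: pose=(4,4,E); sL=6/29, sR=30/113; mL=-30/113, mR=1209/3277; mL+mR=3/29 → advance +1; mR−mL=2079/3277 → turn +1·90°

0 4/15 60/293 -60/293 1486/4395 5 5 W
1 24/109 24/85 -24/85 3636/9265 4 5 S
2 6/29 30/113 -30/113 1209/3277 4 4 E
3 24/97 120/613 -120/613 18996/59461 5 4 N
4 4/15 60/293 -60/293 1486/4395 5 5 W
5 24/109 24/85 -24/85 3636/9265 4 5 S
6 6/29 30/113 -30/113 1209/3277 4 4 E
final 5 4 N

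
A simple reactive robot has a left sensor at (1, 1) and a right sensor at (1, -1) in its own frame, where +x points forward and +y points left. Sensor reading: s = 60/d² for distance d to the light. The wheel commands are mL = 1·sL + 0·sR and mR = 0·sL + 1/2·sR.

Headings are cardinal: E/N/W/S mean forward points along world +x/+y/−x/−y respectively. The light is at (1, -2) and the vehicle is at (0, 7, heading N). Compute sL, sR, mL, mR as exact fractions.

15/26 3/5 15/26 3/10

left sensor world pos  = (-1, 8); dL² = 104
right sensor world pos = (1, 8); dR² = 100
sL = 60/104 = 15/26
sR = 60/100 = 3/5
mL = 1·sL + 0·sR = 15/26
mR = 0·sL + 1/2·sR = 3/10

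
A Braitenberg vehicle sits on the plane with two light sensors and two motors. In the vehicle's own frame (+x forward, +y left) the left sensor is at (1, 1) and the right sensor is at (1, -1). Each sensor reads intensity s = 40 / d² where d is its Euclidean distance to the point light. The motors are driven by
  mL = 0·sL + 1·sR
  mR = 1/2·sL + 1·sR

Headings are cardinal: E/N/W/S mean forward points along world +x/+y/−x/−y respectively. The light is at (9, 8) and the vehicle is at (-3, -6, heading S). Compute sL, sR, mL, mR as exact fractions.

20/173 20/197 20/197 5430/34081

left sensor world pos  = (-2, -7); dL² = 346
right sensor world pos = (-4, -7); dR² = 394
sL = 40/346 = 20/173
sR = 40/394 = 20/197
mL = 0·sL + 1·sR = 20/197
mR = 1/2·sL + 1·sR = 5430/34081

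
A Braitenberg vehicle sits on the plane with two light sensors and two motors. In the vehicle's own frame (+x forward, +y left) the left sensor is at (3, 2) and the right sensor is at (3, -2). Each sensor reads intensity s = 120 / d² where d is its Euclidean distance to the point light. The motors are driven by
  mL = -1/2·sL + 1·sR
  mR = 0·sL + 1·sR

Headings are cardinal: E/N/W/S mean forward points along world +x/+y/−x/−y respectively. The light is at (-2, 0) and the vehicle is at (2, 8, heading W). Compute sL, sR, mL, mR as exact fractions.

120/37 120/101 -1620/3737 120/101

left sensor world pos  = (-1, 6); dL² = 37
right sensor world pos = (-1, 10); dR² = 101
sL = 120/37 = 120/37
sR = 120/101 = 120/101
mL = -1/2·sL + 1·sR = -1620/3737
mR = 0·sL + 1·sR = 120/101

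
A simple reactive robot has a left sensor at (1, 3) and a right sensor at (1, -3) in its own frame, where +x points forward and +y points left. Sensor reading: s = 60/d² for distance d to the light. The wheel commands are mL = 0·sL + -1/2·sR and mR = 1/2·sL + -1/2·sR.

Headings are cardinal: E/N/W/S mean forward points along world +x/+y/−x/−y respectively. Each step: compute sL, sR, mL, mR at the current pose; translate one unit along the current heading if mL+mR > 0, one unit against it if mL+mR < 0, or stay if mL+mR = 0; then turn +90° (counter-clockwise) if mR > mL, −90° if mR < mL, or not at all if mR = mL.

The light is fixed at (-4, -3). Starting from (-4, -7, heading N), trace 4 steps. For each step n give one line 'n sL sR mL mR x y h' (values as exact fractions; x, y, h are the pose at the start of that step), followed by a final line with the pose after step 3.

n=0: pose=(-4,-7,N); sL=10/3, sR=10/3; mL=-5/3, mR=0; mL+mR=-5/3 → advance -1; mR−mL=5/3 → turn +1·90°
n=1: pose=(-4,-8,W); sL=12/13, sR=12; mL=-6, mR=-72/13; mL+mR=-150/13 → advance -1; mR−mL=6/13 → turn +1·90°
n=2: pose=(-3,-8,S); sL=15/13, sR=3/2; mL=-3/4, mR=-9/52; mL+mR=-12/13 → advance -1; mR−mL=15/26 → turn +1·90°
n=3: pose=(-3,-7,E); sL=12, sR=60/53; mL=-30/53, mR=288/53; mL+mR=258/53 → advance +1; mR−mL=6 → turn +1·90°

0 10/3 10/3 -5/3 0 -4 -7 N
1 12/13 12 -6 -72/13 -4 -8 W
2 15/13 3/2 -3/4 -9/52 -3 -8 S
3 12 60/53 -30/53 288/53 -3 -7 E
final -2 -7 N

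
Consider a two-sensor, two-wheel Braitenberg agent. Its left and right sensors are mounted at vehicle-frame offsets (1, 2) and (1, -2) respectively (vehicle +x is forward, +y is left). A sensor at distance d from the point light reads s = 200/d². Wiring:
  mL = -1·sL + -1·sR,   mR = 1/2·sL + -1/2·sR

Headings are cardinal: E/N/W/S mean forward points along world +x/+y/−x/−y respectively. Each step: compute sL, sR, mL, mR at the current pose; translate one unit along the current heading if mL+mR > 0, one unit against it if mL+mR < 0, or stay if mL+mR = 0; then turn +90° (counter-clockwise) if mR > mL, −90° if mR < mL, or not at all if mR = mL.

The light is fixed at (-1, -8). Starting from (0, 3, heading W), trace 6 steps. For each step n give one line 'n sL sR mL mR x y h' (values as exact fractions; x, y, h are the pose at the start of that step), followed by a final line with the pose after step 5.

n=0: pose=(0,3,W); sL=200/81, sR=200/169; mL=-50000/13689, mR=8800/13689; mL+mR=-41200/13689 → advance -1; mR−mL=19600/4563 → turn +1·90°
n=1: pose=(1,3,S); sL=50/29, sR=2; mL=-108/29, mR=-4/29; mL+mR=-112/29 → advance -1; mR−mL=104/29 → turn +1·90°
n=2: pose=(1,4,E); sL=40/41, sR=200/109; mL=-12560/4469, mR=-1920/4469; mL+mR=-14480/4469 → advance -1; mR−mL=10640/4469 → turn +1·90°
n=3: pose=(0,4,N); sL=20/17, sR=100/89; mL=-3480/1513, mR=40/1513; mL+mR=-3440/1513 → advance -1; mR−mL=3520/1513 → turn +1·90°
n=4: pose=(0,3,W); sL=200/81, sR=200/169; mL=-50000/13689, mR=8800/13689; mL+mR=-41200/13689 → advance -1; mR−mL=19600/4563 → turn +1·90°
n=5: pose=(1,3,S); sL=50/29, sR=2; mL=-108/29, mR=-4/29; mL+mR=-112/29 → advance -1; mR−mL=104/29 → turn +1·90°

0 200/81 200/169 -50000/13689 8800/13689 0 3 W
1 50/29 2 -108/29 -4/29 1 3 S
2 40/41 200/109 -12560/4469 -1920/4469 1 4 E
3 20/17 100/89 -3480/1513 40/1513 0 4 N
4 200/81 200/169 -50000/13689 8800/13689 0 3 W
5 50/29 2 -108/29 -4/29 1 3 S
final 1 4 E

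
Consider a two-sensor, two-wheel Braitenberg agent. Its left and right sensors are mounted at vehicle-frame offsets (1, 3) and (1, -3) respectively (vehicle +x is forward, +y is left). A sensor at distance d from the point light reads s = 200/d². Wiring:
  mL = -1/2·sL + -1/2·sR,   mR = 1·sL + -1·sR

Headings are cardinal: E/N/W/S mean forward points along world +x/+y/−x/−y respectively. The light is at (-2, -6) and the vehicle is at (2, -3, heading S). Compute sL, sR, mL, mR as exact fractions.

left sensor world pos  = (5, -4); dL² = 53
right sensor world pos = (-1, -4); dR² = 5
sL = 200/53 = 200/53
sR = 200/5 = 40
mL = -1/2·sL + -1/2·sR = -1160/53
mR = 1·sL + -1·sR = -1920/53

200/53 40 -1160/53 -1920/53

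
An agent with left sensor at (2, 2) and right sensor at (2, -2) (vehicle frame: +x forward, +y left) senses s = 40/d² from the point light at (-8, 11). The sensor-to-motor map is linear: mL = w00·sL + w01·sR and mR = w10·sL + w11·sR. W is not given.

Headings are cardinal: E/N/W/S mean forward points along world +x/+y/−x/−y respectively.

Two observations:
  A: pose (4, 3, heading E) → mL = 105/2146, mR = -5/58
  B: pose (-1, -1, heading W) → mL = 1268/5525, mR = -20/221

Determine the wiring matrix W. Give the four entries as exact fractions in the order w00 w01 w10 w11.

obs A: pose=(4,3,E) → sL=5/29, sR=5/37, mL=105/2146, mR=-5/58
obs B: pose=(-1,-1,W) → sL=40/221, sR=8/25, mL=1268/5525, mR=-20/221
sensor matrix S = [[5/29, 5/37], [40/221, 8/25]]; det S = 36416/1185665
solve [mL_A; mL_B] = S·[w00; w01] and [mR_A; mR_B] = S·[w10; w11]:
  w00 = -1/2, w01 = 1, w10 = -1/2, w11 = 0

-1/2 1 -1/2 0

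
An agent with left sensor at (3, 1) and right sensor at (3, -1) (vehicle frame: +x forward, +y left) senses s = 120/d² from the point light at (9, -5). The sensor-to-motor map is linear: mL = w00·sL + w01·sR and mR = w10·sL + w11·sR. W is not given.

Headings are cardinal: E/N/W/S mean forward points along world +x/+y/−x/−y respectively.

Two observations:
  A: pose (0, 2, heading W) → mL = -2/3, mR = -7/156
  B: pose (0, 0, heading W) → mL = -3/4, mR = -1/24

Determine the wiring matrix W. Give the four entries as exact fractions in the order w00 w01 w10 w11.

obs A: pose=(0,2,W) → sL=2/3, sR=15/26, mL=-2/3, mR=-7/156
obs B: pose=(0,0,W) → sL=3/4, sR=2/3, mL=-3/4, mR=-1/24
sensor matrix S = [[2/3, 15/26], [3/4, 2/3]]; det S = 11/936
solve [mL_A; mL_B] = S·[w00; w01] and [mR_A; mR_B] = S·[w10; w11]:
  w00 = -1, w01 = 0, w10 = -1/2, w11 = 1/2

-1 0 -1/2 1/2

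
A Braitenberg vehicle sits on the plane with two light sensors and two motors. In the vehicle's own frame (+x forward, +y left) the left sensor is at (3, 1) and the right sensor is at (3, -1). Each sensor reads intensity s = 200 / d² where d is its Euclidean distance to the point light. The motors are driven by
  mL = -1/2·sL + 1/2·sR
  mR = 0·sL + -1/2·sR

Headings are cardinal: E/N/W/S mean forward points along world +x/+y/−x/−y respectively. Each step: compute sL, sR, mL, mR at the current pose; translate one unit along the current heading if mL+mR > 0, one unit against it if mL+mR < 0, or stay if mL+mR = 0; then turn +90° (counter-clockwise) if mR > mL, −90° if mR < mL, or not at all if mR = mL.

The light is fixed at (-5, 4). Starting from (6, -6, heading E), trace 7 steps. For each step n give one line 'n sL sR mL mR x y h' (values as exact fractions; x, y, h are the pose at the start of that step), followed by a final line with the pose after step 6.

n=0: pose=(6,-6,E); sL=200/277, sR=200/317; mL=-4000/87809, mR=-100/317; mL+mR=-100/277 → advance -1; mR−mL=-23700/87809 → turn -1·90°
n=1: pose=(5,-6,S); sL=20/29, sR=4/5; mL=8/145, mR=-2/5; mL+mR=-10/29 → advance -1; mR−mL=-66/145 → turn -1·90°
n=2: pose=(5,-5,W); sL=200/149, sR=200/113; mL=3600/16837, mR=-100/113; mL+mR=-100/149 → advance -1; mR−mL=-18500/16837 → turn -1·90°
n=3: pose=(6,-5,N); sL=25/17, sR=10/9; mL=-55/306, mR=-5/9; mL+mR=-25/34 → advance -1; mR−mL=-115/306 → turn -1·90°
n=4: pose=(6,-6,E); sL=200/277, sR=200/317; mL=-4000/87809, mR=-100/317; mL+mR=-100/277 → advance -1; mR−mL=-23700/87809 → turn -1·90°
n=5: pose=(5,-6,S); sL=20/29, sR=4/5; mL=8/145, mR=-2/5; mL+mR=-10/29 → advance -1; mR−mL=-66/145 → turn -1·90°
n=6: pose=(5,-5,W); sL=200/149, sR=200/113; mL=3600/16837, mR=-100/113; mL+mR=-100/149 → advance -1; mR−mL=-18500/16837 → turn -1·90°

0 200/277 200/317 -4000/87809 -100/317 6 -6 E
1 20/29 4/5 8/145 -2/5 5 -6 S
2 200/149 200/113 3600/16837 -100/113 5 -5 W
3 25/17 10/9 -55/306 -5/9 6 -5 N
4 200/277 200/317 -4000/87809 -100/317 6 -6 E
5 20/29 4/5 8/145 -2/5 5 -6 S
6 200/149 200/113 3600/16837 -100/113 5 -5 W
final 6 -5 N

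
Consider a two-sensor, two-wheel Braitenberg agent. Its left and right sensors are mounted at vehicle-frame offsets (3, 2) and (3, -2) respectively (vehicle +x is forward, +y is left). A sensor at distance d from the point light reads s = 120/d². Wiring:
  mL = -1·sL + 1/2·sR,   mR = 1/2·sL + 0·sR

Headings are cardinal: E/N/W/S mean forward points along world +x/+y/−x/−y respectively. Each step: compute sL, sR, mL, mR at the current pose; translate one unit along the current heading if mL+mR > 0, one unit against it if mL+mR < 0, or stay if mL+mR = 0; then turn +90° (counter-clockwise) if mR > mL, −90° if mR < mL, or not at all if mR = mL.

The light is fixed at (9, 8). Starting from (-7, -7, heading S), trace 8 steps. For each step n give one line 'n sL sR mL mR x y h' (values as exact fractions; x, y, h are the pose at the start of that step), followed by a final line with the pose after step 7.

n=0: pose=(-7,-7,S); sL=3/13, sR=5/27; mL=-97/702, mR=3/26; mL+mR=-8/351 → advance -1; mR−mL=89/351 → turn +1·90°
n=1: pose=(-7,-6,E); sL=120/313, sR=24/85; mL=-6444/26605, mR=60/313; mL+mR=-1344/26605 → advance -1; mR−mL=11544/26605 → turn +1·90°
n=2: pose=(-8,-6,N); sL=60/241, sR=60/173; mL=-3150/41693, mR=30/241; mL+mR=2040/41693 → advance +1; mR−mL=8340/41693 → turn +1·90°
n=3: pose=(-8,-5,W); sL=24/125, sR=120/521; mL=-5004/65125, mR=12/125; mL+mR=1248/65125 → advance +1; mR−mL=11256/65125 → turn +1·90°
n=4: pose=(-9,-5,S); sL=15/64, sR=15/82; mL=-375/2624, mR=15/128; mL+mR=-135/5248 → advance -1; mR−mL=1365/5248 → turn +1·90°
n=5: pose=(-9,-4,E); sL=24/65, sR=120/421; mL=-6204/27365, mR=12/65; mL+mR=-1152/27365 → advance -1; mR−mL=11256/27365 → turn +1·90°
n=6: pose=(-10,-4,N); sL=20/87, sR=12/37; mL=-218/3219, mR=10/87; mL+mR=152/3219 → advance +1; mR−mL=196/1073 → turn +1·90°
n=7: pose=(-10,-3,W); sL=120/653, sR=24/113; mL=-5724/73789, mR=60/653; mL+mR=1056/73789 → advance +1; mR−mL=12504/73789 → turn +1·90°

0 3/13 5/27 -97/702 3/26 -7 -7 S
1 120/313 24/85 -6444/26605 60/313 -7 -6 E
2 60/241 60/173 -3150/41693 30/241 -8 -6 N
3 24/125 120/521 -5004/65125 12/125 -8 -5 W
4 15/64 15/82 -375/2624 15/128 -9 -5 S
5 24/65 120/421 -6204/27365 12/65 -9 -4 E
6 20/87 12/37 -218/3219 10/87 -10 -4 N
7 120/653 24/113 -5724/73789 60/653 -10 -3 W
final -11 -3 S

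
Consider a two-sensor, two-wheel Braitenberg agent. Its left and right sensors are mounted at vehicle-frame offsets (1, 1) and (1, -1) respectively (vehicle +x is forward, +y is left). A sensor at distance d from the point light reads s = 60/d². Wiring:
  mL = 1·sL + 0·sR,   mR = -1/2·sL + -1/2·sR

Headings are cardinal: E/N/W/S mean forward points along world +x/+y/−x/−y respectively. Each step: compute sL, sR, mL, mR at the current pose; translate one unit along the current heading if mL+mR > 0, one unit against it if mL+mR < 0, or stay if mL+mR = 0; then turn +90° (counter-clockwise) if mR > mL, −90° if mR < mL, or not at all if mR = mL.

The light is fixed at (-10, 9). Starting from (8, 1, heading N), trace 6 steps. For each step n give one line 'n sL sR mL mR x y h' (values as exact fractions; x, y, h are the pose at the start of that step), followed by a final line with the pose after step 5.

n=0: pose=(8,1,N); sL=30/169, sR=6/41; mL=30/169, mR=-1122/6929; mL+mR=108/6929 → advance +1; mR−mL=-2352/6929 → turn -1·90°
n=1: pose=(8,2,E); sL=60/397, sR=12/85; mL=60/397, mR=-4932/33745; mL+mR=168/33745 → advance +1; mR−mL=-10032/33745 → turn -1·90°
n=2: pose=(9,2,S); sL=15/116, sR=15/97; mL=15/116, mR=-3195/22504; mL+mR=-285/22504 → advance -1; mR−mL=-6105/22504 → turn -1·90°
n=3: pose=(9,3,W); sL=60/373, sR=60/349; mL=60/373, mR=-21660/130177; mL+mR=-720/130177 → advance -1; mR−mL=-42600/130177 → turn -1·90°
n=4: pose=(10,3,N); sL=30/193, sR=30/233; mL=30/193, mR=-6390/44969; mL+mR=600/44969 → advance +1; mR−mL=-13380/44969 → turn -1·90°
n=5: pose=(10,4,E); sL=60/457, sR=20/159; mL=60/457, mR=-9340/72663; mL+mR=200/72663 → advance +1; mR−mL=-18880/72663 → turn -1·90°

0 30/169 6/41 30/169 -1122/6929 8 1 N
1 60/397 12/85 60/397 -4932/33745 8 2 E
2 15/116 15/97 15/116 -3195/22504 9 2 S
3 60/373 60/349 60/373 -21660/130177 9 3 W
4 30/193 30/233 30/193 -6390/44969 10 3 N
5 60/457 20/159 60/457 -9340/72663 10 4 E
final 11 4 S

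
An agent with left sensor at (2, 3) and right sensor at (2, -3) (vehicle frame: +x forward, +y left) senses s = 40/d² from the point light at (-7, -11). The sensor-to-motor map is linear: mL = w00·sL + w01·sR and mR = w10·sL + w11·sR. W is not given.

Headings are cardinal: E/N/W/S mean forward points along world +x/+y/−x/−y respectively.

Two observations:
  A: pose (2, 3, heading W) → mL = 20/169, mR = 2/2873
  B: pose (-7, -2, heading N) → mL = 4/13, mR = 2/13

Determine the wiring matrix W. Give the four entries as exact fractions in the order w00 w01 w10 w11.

obs A: pose=(2,3,W) → sL=4/17, sR=20/169, mL=20/169, mR=2/2873
obs B: pose=(-7,-2,N) → sL=4/13, sR=4/13, mL=4/13, mR=2/13
sensor matrix S = [[4/17, 20/169], [4/13, 4/13]]; det S = 1344/37349
solve [mL_A; mL_B] = S·[w00; w01] and [mR_A; mR_B] = S·[w10; w11]:
  w00 = 0, w01 = 1, w10 = -1/2, w11 = 1

0 1 -1/2 1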